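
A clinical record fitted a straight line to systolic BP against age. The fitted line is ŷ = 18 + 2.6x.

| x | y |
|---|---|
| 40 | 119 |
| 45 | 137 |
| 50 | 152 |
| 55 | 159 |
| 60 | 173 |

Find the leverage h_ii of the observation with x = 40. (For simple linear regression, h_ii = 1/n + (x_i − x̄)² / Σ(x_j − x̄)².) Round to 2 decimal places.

x̄ = (40 + 45 + 50 + 55 + 60)/5 = 50
Σ(x − x̄)² = 100 + 25 + 0 + 25 + 100 = 250
h = 1/5 + (-10)²/250 = 0.2 + 0.4 = 0.60

h = 0.60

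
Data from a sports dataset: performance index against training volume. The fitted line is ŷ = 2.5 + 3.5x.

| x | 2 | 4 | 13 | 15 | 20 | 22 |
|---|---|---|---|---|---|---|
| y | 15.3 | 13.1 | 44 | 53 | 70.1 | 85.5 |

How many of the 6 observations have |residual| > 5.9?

1

x=2: ŷ = 2.5 + 3.5·2 = 9.5; e = 15.3 − 9.5 = 5.8
x=4: ŷ = 2.5 + 3.5·4 = 16.5; e = 13.1 − 16.5 = -3.4
x=13: ŷ = 2.5 + 3.5·13 = 48; e = 44 − 48 = -4
x=15: ŷ = 2.5 + 3.5·15 = 55; e = 53 − 55 = -2
x=20: ŷ = 2.5 + 3.5·20 = 72.5; e = 70.1 − 72.5 = -2.4
x=22: ŷ = 2.5 + 3.5·22 = 79.5; e = 85.5 − 79.5 = 6
|e| > 5.9: x=22 (|e|=6) → 1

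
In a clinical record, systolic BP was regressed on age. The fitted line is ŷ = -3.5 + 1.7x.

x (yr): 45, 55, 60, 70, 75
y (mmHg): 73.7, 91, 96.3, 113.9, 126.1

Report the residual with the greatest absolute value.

x=45: ŷ = -3.5 + 1.7·45 = 73; r = 73.7 − 73 = 0.7
x=55: ŷ = -3.5 + 1.7·55 = 90; r = 91 − 90 = 1
x=60: ŷ = -3.5 + 1.7·60 = 98.5; r = 96.3 − 98.5 = -2.2
x=70: ŷ = -3.5 + 1.7·70 = 115.5; r = 113.9 − 115.5 = -1.6
x=75: ŷ = -3.5 + 1.7·75 = 124; r = 126.1 − 124 = 2.1
Largest |r| is 2.2 at x = 60, residual -2.2.

r = -2.2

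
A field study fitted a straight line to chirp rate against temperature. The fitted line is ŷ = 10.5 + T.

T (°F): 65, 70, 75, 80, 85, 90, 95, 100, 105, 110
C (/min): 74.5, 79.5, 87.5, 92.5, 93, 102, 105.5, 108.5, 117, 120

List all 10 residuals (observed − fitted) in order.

T=65: ŷ = 10.5 + 65 = 75.5; r = 74.5 − 75.5 = -1
T=70: ŷ = 10.5 + 70 = 80.5; r = 79.5 − 80.5 = -1
T=75: ŷ = 10.5 + 75 = 85.5; r = 87.5 − 85.5 = 2
T=80: ŷ = 10.5 + 80 = 90.5; r = 92.5 − 90.5 = 2
T=85: ŷ = 10.5 + 85 = 95.5; r = 93 − 95.5 = -2.5
T=90: ŷ = 10.5 + 90 = 100.5; r = 102 − 100.5 = 1.5
T=95: ŷ = 10.5 + 95 = 105.5; r = 105.5 − 105.5 = 0
T=100: ŷ = 10.5 + 100 = 110.5; r = 108.5 − 110.5 = -2
T=105: ŷ = 10.5 + 105 = 115.5; r = 117 − 115.5 = 1.5
T=110: ŷ = 10.5 + 110 = 120.5; r = 120 − 120.5 = -0.5

-1, -1, 2, 2, -2.5, 1.5, 0, -2, 1.5, -0.5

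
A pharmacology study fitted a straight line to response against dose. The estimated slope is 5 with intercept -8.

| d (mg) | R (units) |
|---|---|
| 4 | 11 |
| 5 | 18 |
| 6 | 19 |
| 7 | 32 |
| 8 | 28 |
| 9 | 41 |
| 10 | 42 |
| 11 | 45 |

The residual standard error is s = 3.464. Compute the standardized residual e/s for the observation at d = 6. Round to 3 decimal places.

-0.866

ŷ = -8 + 5·6 = 22
e = 19 − 22 = -3
e/s = -3 / 3.464 = -0.866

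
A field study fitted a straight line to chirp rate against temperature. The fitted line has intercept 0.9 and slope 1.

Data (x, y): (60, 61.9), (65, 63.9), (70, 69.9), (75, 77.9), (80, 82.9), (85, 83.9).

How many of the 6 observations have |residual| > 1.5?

x=60: ŷ = 0.9 + 60 = 60.9; e = 61.9 − 60.9 = 1
x=65: ŷ = 0.9 + 65 = 65.9; e = 63.9 − 65.9 = -2
x=70: ŷ = 0.9 + 70 = 70.9; e = 69.9 − 70.9 = -1
x=75: ŷ = 0.9 + 75 = 75.9; e = 77.9 − 75.9 = 2
x=80: ŷ = 0.9 + 80 = 80.9; e = 82.9 − 80.9 = 2
x=85: ŷ = 0.9 + 85 = 85.9; e = 83.9 − 85.9 = -2
|e| > 1.5: x=65 (|e|=2), x=75 (|e|=2), x=80 (|e|=2), x=85 (|e|=2) → 4

4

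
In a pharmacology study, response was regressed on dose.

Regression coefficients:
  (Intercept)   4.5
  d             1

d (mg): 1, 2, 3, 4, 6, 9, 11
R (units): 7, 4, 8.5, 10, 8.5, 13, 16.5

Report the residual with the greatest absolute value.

d=1: ŷ = 4.5 + 1 = 5.5; e = 7 − 5.5 = 1.5
d=2: ŷ = 4.5 + 2 = 6.5; e = 4 − 6.5 = -2.5
d=3: ŷ = 4.5 + 3 = 7.5; e = 8.5 − 7.5 = 1
d=4: ŷ = 4.5 + 4 = 8.5; e = 10 − 8.5 = 1.5
d=6: ŷ = 4.5 + 6 = 10.5; e = 8.5 − 10.5 = -2
d=9: ŷ = 4.5 + 9 = 13.5; e = 13 − 13.5 = -0.5
d=11: ŷ = 4.5 + 11 = 15.5; e = 16.5 − 15.5 = 1
Largest |e| is 2.5 at d = 2, residual -2.5.

e = -2.5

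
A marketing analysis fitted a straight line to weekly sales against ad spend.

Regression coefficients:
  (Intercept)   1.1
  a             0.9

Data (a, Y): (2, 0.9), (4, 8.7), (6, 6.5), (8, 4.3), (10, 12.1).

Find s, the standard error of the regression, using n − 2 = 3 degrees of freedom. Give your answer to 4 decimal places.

s = 3.6515

a=2: Ŷ = 1.1 + 0.9·2 = 2.9; e = 0.9 − 2.9 = -2
a=4: Ŷ = 1.1 + 0.9·4 = 4.7; e = 8.7 − 4.7 = 4
a=6: Ŷ = 1.1 + 0.9·6 = 6.5; e = 6.5 − 6.5 = 0
a=8: Ŷ = 1.1 + 0.9·8 = 8.3; e = 4.3 − 8.3 = -4
a=10: Ŷ = 1.1 + 0.9·10 = 10.1; e = 12.1 − 10.1 = 2
SSE = 4 + 16 + 0 + 16 + 4 = 40
s = √(40/3) = √13.3333 ≈ 3.6515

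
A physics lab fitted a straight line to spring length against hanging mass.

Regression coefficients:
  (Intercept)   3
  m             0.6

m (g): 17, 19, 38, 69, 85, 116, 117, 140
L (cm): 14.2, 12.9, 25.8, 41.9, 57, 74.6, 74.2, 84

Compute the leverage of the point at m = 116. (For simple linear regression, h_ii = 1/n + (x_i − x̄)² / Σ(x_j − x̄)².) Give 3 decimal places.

h = 0.232

m̄ = (17 + 19 + 38 + 69 + 85 + 116 + 117 + 140)/8 = 75.125
Σ(m − m̄)² = 3378.52 + 3150.02 + 1378.27 + 37.5156 + 97.5156 + 1670.77 + 1753.52 + 4208.77 = 15674.9
h = 1/8 + (40.875)²/15674.9 = 0.125 + 0.106589 = 0.232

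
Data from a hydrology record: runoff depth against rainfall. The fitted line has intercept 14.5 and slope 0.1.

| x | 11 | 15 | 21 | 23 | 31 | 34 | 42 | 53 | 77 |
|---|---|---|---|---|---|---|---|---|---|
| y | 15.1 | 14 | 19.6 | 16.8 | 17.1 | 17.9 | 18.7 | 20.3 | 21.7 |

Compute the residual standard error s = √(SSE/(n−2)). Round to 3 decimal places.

x=11: ŷ = 14.5 + 0.1·11 = 15.6; r = 15.1 − 15.6 = -0.5
x=15: ŷ = 14.5 + 0.1·15 = 16; r = 14 − 16 = -2
x=21: ŷ = 14.5 + 0.1·21 = 16.6; r = 19.6 − 16.6 = 3
x=23: ŷ = 14.5 + 0.1·23 = 16.8; r = 16.8 − 16.8 = 0
x=31: ŷ = 14.5 + 0.1·31 = 17.6; r = 17.1 − 17.6 = -0.5
x=34: ŷ = 14.5 + 0.1·34 = 17.9; r = 17.9 − 17.9 = 0
x=42: ŷ = 14.5 + 0.1·42 = 18.7; r = 18.7 − 18.7 = 0
x=53: ŷ = 14.5 + 0.1·53 = 19.8; r = 20.3 − 19.8 = 0.5
x=77: ŷ = 14.5 + 0.1·77 = 22.2; r = 21.7 − 22.2 = -0.5
SSE = 0.25 + 4 + 9 + 0 + 0.25 + 0 + 0 + 0.25 + 0.25 = 14
s = √(14/7) = √2 ≈ 1.414

s = 1.414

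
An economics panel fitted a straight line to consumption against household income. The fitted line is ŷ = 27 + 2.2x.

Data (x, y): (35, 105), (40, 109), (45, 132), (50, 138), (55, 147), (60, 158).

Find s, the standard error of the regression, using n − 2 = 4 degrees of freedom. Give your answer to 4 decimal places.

s = 4.3589

x=35: ŷ = 27 + 2.2·35 = 104; r = 105 − 104 = 1
x=40: ŷ = 27 + 2.2·40 = 115; r = 109 − 115 = -6
x=45: ŷ = 27 + 2.2·45 = 126; r = 132 − 126 = 6
x=50: ŷ = 27 + 2.2·50 = 137; r = 138 − 137 = 1
x=55: ŷ = 27 + 2.2·55 = 148; r = 147 − 148 = -1
x=60: ŷ = 27 + 2.2·60 = 159; r = 158 − 159 = -1
SSE = 1 + 36 + 36 + 1 + 1 + 1 = 76
s = √(76/4) = √19 ≈ 4.3589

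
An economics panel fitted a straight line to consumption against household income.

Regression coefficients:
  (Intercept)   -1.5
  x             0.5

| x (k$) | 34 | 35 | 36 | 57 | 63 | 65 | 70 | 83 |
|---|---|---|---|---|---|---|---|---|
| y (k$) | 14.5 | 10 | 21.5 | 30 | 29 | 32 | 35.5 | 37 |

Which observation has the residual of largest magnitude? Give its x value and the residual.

x = 35, e = -6

x=34: ŷ = -1.5 + 0.5·34 = 15.5; e = 14.5 − 15.5 = -1
x=35: ŷ = -1.5 + 0.5·35 = 16; e = 10 − 16 = -6
x=36: ŷ = -1.5 + 0.5·36 = 16.5; e = 21.5 − 16.5 = 5
x=57: ŷ = -1.5 + 0.5·57 = 27; e = 30 − 27 = 3
x=63: ŷ = -1.5 + 0.5·63 = 30; e = 29 − 30 = -1
x=65: ŷ = -1.5 + 0.5·65 = 31; e = 32 − 31 = 1
x=70: ŷ = -1.5 + 0.5·70 = 33.5; e = 35.5 − 33.5 = 2
x=83: ŷ = -1.5 + 0.5·83 = 40; e = 37 − 40 = -3
Largest |e| is 6 at x = 35, residual -6.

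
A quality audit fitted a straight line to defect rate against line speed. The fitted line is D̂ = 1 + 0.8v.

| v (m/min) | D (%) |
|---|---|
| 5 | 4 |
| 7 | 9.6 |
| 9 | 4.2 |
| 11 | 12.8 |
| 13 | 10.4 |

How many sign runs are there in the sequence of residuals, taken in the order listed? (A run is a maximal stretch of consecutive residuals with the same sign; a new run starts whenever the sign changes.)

5 runs

v=5: D̂ = 1 + 0.8·5 = 5; r = 4 − 5 = -1
v=7: D̂ = 1 + 0.8·7 = 6.6; r = 9.6 − 6.6 = 3
v=9: D̂ = 1 + 0.8·9 = 8.2; r = 4.2 − 8.2 = -4
v=11: D̂ = 1 + 0.8·11 = 9.8; r = 12.8 − 9.8 = 3
v=13: D̂ = 1 + 0.8·13 = 11.4; r = 10.4 − 11.4 = -1
Signs: − + − + −
Runs: −×1, +×1, −×1, +×1, −×1 → 5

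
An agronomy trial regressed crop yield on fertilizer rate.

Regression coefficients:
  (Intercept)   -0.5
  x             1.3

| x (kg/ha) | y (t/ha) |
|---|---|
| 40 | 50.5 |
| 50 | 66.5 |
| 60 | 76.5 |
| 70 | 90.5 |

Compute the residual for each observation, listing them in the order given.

x=40: ŷ = -0.5 + 1.3·40 = 51.5; r = 50.5 − 51.5 = -1
x=50: ŷ = -0.5 + 1.3·50 = 64.5; r = 66.5 − 64.5 = 2
x=60: ŷ = -0.5 + 1.3·60 = 77.5; r = 76.5 − 77.5 = -1
x=70: ŷ = -0.5 + 1.3·70 = 90.5; r = 90.5 − 90.5 = 0

-1, 2, -1, 0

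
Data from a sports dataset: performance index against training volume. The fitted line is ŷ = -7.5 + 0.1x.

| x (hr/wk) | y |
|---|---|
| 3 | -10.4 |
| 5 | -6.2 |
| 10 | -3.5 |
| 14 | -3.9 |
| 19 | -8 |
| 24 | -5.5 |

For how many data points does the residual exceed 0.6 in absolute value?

x=3: ŷ = -7.5 + 0.1·3 = -7.2; r = -10.4 − (-7.2) = -3.2
x=5: ŷ = -7.5 + 0.1·5 = -7; r = -6.2 − (-7) = 0.8
x=10: ŷ = -7.5 + 0.1·10 = -6.5; r = -3.5 − (-6.5) = 3
x=14: ŷ = -7.5 + 0.1·14 = -6.1; r = -3.9 − (-6.1) = 2.2
x=19: ŷ = -7.5 + 0.1·19 = -5.6; r = -8 − (-5.6) = -2.4
x=24: ŷ = -7.5 + 0.1·24 = -5.1; r = -5.5 − (-5.1) = -0.4
|r| > 0.6: x=3 (|r|=3.2), x=5 (|r|=0.8), x=10 (|r|=3), x=14 (|r|=2.2), x=19 (|r|=2.4) → 5

5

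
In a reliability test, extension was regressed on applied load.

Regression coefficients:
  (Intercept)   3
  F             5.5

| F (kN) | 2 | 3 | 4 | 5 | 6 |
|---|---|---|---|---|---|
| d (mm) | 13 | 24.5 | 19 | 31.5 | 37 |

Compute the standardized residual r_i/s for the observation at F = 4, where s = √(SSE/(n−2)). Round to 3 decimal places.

F=2: ŷ = 3 + 5.5·2 = 14; r = 13 − 14 = -1
F=3: ŷ = 3 + 5.5·3 = 19.5; r = 24.5 − 19.5 = 5
F=4: ŷ = 3 + 5.5·4 = 25; r = 19 − 25 = -6
F=5: ŷ = 3 + 5.5·5 = 30.5; r = 31.5 − 30.5 = 1
F=6: ŷ = 3 + 5.5·6 = 36; r = 37 − 36 = 1
SSE = 1 + 25 + 36 + 1 + 1 = 64
s = √(64/3) = 4.6188
r/s = -6 / 4.6188 = -1.299

-1.299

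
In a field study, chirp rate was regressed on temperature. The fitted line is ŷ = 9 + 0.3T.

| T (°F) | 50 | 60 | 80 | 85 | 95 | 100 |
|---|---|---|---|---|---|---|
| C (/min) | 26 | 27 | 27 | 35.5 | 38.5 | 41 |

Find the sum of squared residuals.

SSE = 46

T=50: ŷ = 9 + 0.3·50 = 24; r = 26 − 24 = 2
T=60: ŷ = 9 + 0.3·60 = 27; r = 27 − 27 = 0
T=80: ŷ = 9 + 0.3·80 = 33; r = 27 − 33 = -6
T=85: ŷ = 9 + 0.3·85 = 34.5; r = 35.5 − 34.5 = 1
T=95: ŷ = 9 + 0.3·95 = 37.5; r = 38.5 − 37.5 = 1
T=100: ŷ = 9 + 0.3·100 = 39; r = 41 − 39 = 2
SSE = 4 + 0 + 36 + 1 + 1 + 4 = 46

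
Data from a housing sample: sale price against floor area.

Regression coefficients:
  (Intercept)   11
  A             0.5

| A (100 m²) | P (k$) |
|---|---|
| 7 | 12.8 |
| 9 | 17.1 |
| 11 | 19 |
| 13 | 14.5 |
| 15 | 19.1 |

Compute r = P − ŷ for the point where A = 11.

ŷ = 11 + 0.5·11 = 16.5
r = 19 − 16.5 = 2.5

r = 2.5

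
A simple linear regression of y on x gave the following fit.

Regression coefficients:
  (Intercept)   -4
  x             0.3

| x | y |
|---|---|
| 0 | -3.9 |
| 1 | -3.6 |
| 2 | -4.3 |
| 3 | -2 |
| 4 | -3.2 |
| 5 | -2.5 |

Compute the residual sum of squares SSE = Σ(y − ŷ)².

x=0: ŷ = -4 + 0.3·0 = -4; r = -3.9 − (-4) = 0.1
x=1: ŷ = -4 + 0.3·1 = -3.7; r = -3.6 − (-3.7) = 0.1
x=2: ŷ = -4 + 0.3·2 = -3.4; r = -4.3 − (-3.4) = -0.9
x=3: ŷ = -4 + 0.3·3 = -3.1; r = -2 − (-3.1) = 1.1
x=4: ŷ = -4 + 0.3·4 = -2.8; r = -3.2 − (-2.8) = -0.4
x=5: ŷ = -4 + 0.3·5 = -2.5; r = -2.5 − (-2.5) = 0
SSE = 0.01 + 0.01 + 0.81 + 1.21 + 0.16 + 0 = 2.2

SSE = 2.2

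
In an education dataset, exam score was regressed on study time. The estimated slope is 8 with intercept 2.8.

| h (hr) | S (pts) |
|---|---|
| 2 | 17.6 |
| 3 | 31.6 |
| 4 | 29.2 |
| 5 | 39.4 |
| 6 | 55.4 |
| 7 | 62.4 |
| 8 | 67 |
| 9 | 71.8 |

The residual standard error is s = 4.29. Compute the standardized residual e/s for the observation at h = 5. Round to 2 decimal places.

-0.79

ŷ = 2.8 + 8·5 = 42.8
e = 39.4 − 42.8 = -3.4
e/s = -3.4 / 4.29 = -0.79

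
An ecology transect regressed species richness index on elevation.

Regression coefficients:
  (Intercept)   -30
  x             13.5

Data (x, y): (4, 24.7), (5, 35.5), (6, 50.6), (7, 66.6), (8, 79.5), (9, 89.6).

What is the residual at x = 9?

ŷ = -30 + 13.5·9 = 91.5
e = 89.6 − 91.5 = -1.9

e = -1.9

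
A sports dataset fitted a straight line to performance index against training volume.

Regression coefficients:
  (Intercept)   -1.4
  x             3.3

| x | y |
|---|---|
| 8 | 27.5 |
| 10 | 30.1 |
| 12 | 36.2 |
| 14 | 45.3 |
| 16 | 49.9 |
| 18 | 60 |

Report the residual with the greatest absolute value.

e = 2.5

x=8: ŷ = -1.4 + 3.3·8 = 25; e = 27.5 − 25 = 2.5
x=10: ŷ = -1.4 + 3.3·10 = 31.6; e = 30.1 − 31.6 = -1.5
x=12: ŷ = -1.4 + 3.3·12 = 38.2; e = 36.2 − 38.2 = -2
x=14: ŷ = -1.4 + 3.3·14 = 44.8; e = 45.3 − 44.8 = 0.5
x=16: ŷ = -1.4 + 3.3·16 = 51.4; e = 49.9 − 51.4 = -1.5
x=18: ŷ = -1.4 + 3.3·18 = 58; e = 60 − 58 = 2
Largest |e| is 2.5 at x = 8, residual 2.5.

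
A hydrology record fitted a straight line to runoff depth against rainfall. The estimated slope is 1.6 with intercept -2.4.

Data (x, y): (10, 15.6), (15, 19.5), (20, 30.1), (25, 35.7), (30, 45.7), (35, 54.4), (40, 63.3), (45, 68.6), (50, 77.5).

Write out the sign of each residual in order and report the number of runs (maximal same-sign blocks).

6 runs

x=10: ŷ = -2.4 + 1.6·10 = 13.6; r = 15.6 − 13.6 = 2
x=15: ŷ = -2.4 + 1.6·15 = 21.6; r = 19.5 − 21.6 = -2.1
x=20: ŷ = -2.4 + 1.6·20 = 29.6; r = 30.1 − 29.6 = 0.5
x=25: ŷ = -2.4 + 1.6·25 = 37.6; r = 35.7 − 37.6 = -1.9
x=30: ŷ = -2.4 + 1.6·30 = 45.6; r = 45.7 − 45.6 = 0.1
x=35: ŷ = -2.4 + 1.6·35 = 53.6; r = 54.4 − 53.6 = 0.8
x=40: ŷ = -2.4 + 1.6·40 = 61.6; r = 63.3 − 61.6 = 1.7
x=45: ŷ = -2.4 + 1.6·45 = 69.6; r = 68.6 − 69.6 = -1
x=50: ŷ = -2.4 + 1.6·50 = 77.6; r = 77.5 − 77.6 = -0.1
Signs: + − + − + + + − −
Runs: +×1, −×1, +×1, −×1, +×3, −×2 → 6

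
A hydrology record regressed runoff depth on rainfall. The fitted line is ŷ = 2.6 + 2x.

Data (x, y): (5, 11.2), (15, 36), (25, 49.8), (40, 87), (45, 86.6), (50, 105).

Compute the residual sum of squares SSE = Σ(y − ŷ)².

x=5: ŷ = 2.6 + 2·5 = 12.6; r = 11.2 − 12.6 = -1.4
x=15: ŷ = 2.6 + 2·15 = 32.6; r = 36 − 32.6 = 3.4
x=25: ŷ = 2.6 + 2·25 = 52.6; r = 49.8 − 52.6 = -2.8
x=40: ŷ = 2.6 + 2·40 = 82.6; r = 87 − 82.6 = 4.4
x=45: ŷ = 2.6 + 2·45 = 92.6; r = 86.6 − 92.6 = -6
x=50: ŷ = 2.6 + 2·50 = 102.6; r = 105 − 102.6 = 2.4
SSE = 1.96 + 11.56 + 7.84 + 19.36 + 36 + 5.76 = 82.48

SSE = 82.48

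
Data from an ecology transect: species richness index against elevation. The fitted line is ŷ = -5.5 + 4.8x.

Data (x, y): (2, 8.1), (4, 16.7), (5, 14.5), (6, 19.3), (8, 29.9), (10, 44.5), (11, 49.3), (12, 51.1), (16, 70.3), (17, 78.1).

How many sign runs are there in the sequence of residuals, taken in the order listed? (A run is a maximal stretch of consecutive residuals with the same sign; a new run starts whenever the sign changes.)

5 runs

x=2: ŷ = -5.5 + 4.8·2 = 4.1; e = 8.1 − 4.1 = 4
x=4: ŷ = -5.5 + 4.8·4 = 13.7; e = 16.7 − 13.7 = 3
x=5: ŷ = -5.5 + 4.8·5 = 18.5; e = 14.5 − 18.5 = -4
x=6: ŷ = -5.5 + 4.8·6 = 23.3; e = 19.3 − 23.3 = -4
x=8: ŷ = -5.5 + 4.8·8 = 32.9; e = 29.9 − 32.9 = -3
x=10: ŷ = -5.5 + 4.8·10 = 42.5; e = 44.5 − 42.5 = 2
x=11: ŷ = -5.5 + 4.8·11 = 47.3; e = 49.3 − 47.3 = 2
x=12: ŷ = -5.5 + 4.8·12 = 52.1; e = 51.1 − 52.1 = -1
x=16: ŷ = -5.5 + 4.8·16 = 71.3; e = 70.3 − 71.3 = -1
x=17: ŷ = -5.5 + 4.8·17 = 76.1; e = 78.1 − 76.1 = 2
Signs: + + − − − + + − − +
Runs: +×2, −×3, +×2, −×2, +×1 → 5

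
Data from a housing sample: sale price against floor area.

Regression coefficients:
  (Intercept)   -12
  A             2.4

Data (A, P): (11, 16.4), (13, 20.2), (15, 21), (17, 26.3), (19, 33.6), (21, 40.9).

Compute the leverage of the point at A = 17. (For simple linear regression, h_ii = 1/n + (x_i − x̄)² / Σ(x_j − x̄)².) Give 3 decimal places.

h = 0.181

Ā = (11 + 13 + 15 + 17 + 19 + 21)/6 = 16
Σ(A − Ā)² = 25 + 9 + 1 + 1 + 9 + 25 = 70
h = 1/6 + (1)²/70 = 0.166667 + 0.0142857 = 0.181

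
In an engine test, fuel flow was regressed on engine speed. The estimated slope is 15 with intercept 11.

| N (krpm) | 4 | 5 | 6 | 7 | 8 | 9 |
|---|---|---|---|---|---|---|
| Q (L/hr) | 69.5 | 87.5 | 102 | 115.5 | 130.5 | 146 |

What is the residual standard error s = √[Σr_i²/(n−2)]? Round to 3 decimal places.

N=4: ŷ = 11 + 15·4 = 71; r = 69.5 − 71 = -1.5
N=5: ŷ = 11 + 15·5 = 86; r = 87.5 − 86 = 1.5
N=6: ŷ = 11 + 15·6 = 101; r = 102 − 101 = 1
N=7: ŷ = 11 + 15·7 = 116; r = 115.5 − 116 = -0.5
N=8: ŷ = 11 + 15·8 = 131; r = 130.5 − 131 = -0.5
N=9: ŷ = 11 + 15·9 = 146; r = 146 − 146 = 0
SSE = 2.25 + 2.25 + 1 + 0.25 + 0.25 + 0 = 6
s = √(6/4) = √1.5 ≈ 1.225

s = 1.225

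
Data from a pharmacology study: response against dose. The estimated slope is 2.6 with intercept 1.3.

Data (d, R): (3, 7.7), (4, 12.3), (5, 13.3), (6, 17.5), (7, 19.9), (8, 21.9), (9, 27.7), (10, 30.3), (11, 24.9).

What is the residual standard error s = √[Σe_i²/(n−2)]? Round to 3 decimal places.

d=3: ŷ = 1.3 + 2.6·3 = 9.1; e = 7.7 − 9.1 = -1.4
d=4: ŷ = 1.3 + 2.6·4 = 11.7; e = 12.3 − 11.7 = 0.6
d=5: ŷ = 1.3 + 2.6·5 = 14.3; e = 13.3 − 14.3 = -1
d=6: ŷ = 1.3 + 2.6·6 = 16.9; e = 17.5 − 16.9 = 0.6
d=7: ŷ = 1.3 + 2.6·7 = 19.5; e = 19.9 − 19.5 = 0.4
d=8: ŷ = 1.3 + 2.6·8 = 22.1; e = 21.9 − 22.1 = -0.2
d=9: ŷ = 1.3 + 2.6·9 = 24.7; e = 27.7 − 24.7 = 3
d=10: ŷ = 1.3 + 2.6·10 = 27.3; e = 30.3 − 27.3 = 3
d=11: ŷ = 1.3 + 2.6·11 = 29.9; e = 24.9 − 29.9 = -5
SSE = 1.96 + 0.36 + 1 + 0.36 + 0.16 + 0.04 + 9 + 9 + 25 = 46.88
s = √(46.88/7) = √6.69714 ≈ 2.588

s = 2.588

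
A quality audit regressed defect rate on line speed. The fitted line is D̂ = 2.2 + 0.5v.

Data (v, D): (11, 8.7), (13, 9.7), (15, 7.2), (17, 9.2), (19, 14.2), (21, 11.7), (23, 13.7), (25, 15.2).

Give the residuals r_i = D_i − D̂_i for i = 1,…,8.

v=11: D̂ = 2.2 + 0.5·11 = 7.7; r = 8.7 − 7.7 = 1
v=13: D̂ = 2.2 + 0.5·13 = 8.7; r = 9.7 − 8.7 = 1
v=15: D̂ = 2.2 + 0.5·15 = 9.7; r = 7.2 − 9.7 = -2.5
v=17: D̂ = 2.2 + 0.5·17 = 10.7; r = 9.2 − 10.7 = -1.5
v=19: D̂ = 2.2 + 0.5·19 = 11.7; r = 14.2 − 11.7 = 2.5
v=21: D̂ = 2.2 + 0.5·21 = 12.7; r = 11.7 − 12.7 = -1
v=23: D̂ = 2.2 + 0.5·23 = 13.7; r = 13.7 − 13.7 = 0
v=25: D̂ = 2.2 + 0.5·25 = 14.7; r = 15.2 − 14.7 = 0.5

1, 1, -2.5, -1.5, 2.5, -1, 0, 0.5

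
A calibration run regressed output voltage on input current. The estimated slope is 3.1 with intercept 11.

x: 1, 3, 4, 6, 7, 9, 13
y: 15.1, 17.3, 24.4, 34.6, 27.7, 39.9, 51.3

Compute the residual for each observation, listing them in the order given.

1, -3, 1, 5, -5, 1, 0

x=1: ŷ = 11 + 3.1·1 = 14.1; e = 15.1 − 14.1 = 1
x=3: ŷ = 11 + 3.1·3 = 20.3; e = 17.3 − 20.3 = -3
x=4: ŷ = 11 + 3.1·4 = 23.4; e = 24.4 − 23.4 = 1
x=6: ŷ = 11 + 3.1·6 = 29.6; e = 34.6 − 29.6 = 5
x=7: ŷ = 11 + 3.1·7 = 32.7; e = 27.7 − 32.7 = -5
x=9: ŷ = 11 + 3.1·9 = 38.9; e = 39.9 − 38.9 = 1
x=13: ŷ = 11 + 3.1·13 = 51.3; e = 51.3 − 51.3 = 0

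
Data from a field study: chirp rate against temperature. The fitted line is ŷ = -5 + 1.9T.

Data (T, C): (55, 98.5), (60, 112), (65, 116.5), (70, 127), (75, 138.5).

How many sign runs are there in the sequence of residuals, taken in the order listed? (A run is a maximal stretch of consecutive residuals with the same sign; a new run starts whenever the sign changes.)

T=55: ŷ = -5 + 1.9·55 = 99.5; e = 98.5 − 99.5 = -1
T=60: ŷ = -5 + 1.9·60 = 109; e = 112 − 109 = 3
T=65: ŷ = -5 + 1.9·65 = 118.5; e = 116.5 − 118.5 = -2
T=70: ŷ = -5 + 1.9·70 = 128; e = 127 − 128 = -1
T=75: ŷ = -5 + 1.9·75 = 137.5; e = 138.5 − 137.5 = 1
Signs: − + − − +
Runs: −×1, +×1, −×2, +×1 → 4

4 runs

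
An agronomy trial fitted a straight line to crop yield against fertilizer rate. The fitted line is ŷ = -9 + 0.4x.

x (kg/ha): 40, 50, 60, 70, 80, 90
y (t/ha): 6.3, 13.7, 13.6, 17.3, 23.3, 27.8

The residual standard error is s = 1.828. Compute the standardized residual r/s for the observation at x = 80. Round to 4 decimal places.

ŷ = -9 + 0.4·80 = 23
r = 23.3 − 23 = 0.3
r/s = 0.3 / 1.828 = 0.1641

0.1641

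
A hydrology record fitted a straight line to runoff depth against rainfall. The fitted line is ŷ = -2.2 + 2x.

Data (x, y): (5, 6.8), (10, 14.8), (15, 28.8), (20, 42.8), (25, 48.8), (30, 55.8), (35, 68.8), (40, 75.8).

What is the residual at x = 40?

r = -2

ŷ = -2.2 + 2·40 = 77.8
r = 75.8 − 77.8 = -2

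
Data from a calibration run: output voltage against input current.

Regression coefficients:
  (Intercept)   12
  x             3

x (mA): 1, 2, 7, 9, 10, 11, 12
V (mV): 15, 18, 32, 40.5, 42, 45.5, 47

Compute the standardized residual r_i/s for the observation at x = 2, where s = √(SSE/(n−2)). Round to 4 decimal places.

x=1: V̂ = 12 + 3·1 = 15; r = 15 − 15 = 0
x=2: V̂ = 12 + 3·2 = 18; r = 18 − 18 = 0
x=7: V̂ = 12 + 3·7 = 33; r = 32 − 33 = -1
x=9: V̂ = 12 + 3·9 = 39; r = 40.5 − 39 = 1.5
x=10: V̂ = 12 + 3·10 = 42; r = 42 − 42 = 0
x=11: V̂ = 12 + 3·11 = 45; r = 45.5 − 45 = 0.5
x=12: V̂ = 12 + 3·12 = 48; r = 47 − 48 = -1
SSE = 0 + 0 + 1 + 2.25 + 0 + 0.25 + 1 = 4.5
s = √(4.5/5) = 0.948683
r/s = 0 / 0.948683 = 0.0000

0.0000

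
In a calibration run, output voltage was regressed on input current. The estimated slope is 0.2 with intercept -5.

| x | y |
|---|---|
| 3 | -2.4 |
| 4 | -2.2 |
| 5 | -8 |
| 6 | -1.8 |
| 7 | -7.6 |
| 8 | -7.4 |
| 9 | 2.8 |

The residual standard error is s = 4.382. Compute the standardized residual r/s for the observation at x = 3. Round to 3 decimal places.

ŷ = -5 + 0.2·3 = -4.4
r = -2.4 − (-4.4) = 2
r/s = 2 / 4.382 = 0.456

0.456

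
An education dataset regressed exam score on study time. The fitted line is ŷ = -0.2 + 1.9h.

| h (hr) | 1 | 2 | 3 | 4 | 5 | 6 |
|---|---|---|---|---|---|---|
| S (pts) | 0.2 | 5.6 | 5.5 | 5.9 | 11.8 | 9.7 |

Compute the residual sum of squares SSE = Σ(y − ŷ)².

SSE = 17

h=1: ŷ = -0.2 + 1.9·1 = 1.7; r = 0.2 − 1.7 = -1.5
h=2: ŷ = -0.2 + 1.9·2 = 3.6; r = 5.6 − 3.6 = 2
h=3: ŷ = -0.2 + 1.9·3 = 5.5; r = 5.5 − 5.5 = 0
h=4: ŷ = -0.2 + 1.9·4 = 7.4; r = 5.9 − 7.4 = -1.5
h=5: ŷ = -0.2 + 1.9·5 = 9.3; r = 11.8 − 9.3 = 2.5
h=6: ŷ = -0.2 + 1.9·6 = 11.2; r = 9.7 − 11.2 = -1.5
SSE = 2.25 + 4 + 0 + 2.25 + 6.25 + 2.25 = 17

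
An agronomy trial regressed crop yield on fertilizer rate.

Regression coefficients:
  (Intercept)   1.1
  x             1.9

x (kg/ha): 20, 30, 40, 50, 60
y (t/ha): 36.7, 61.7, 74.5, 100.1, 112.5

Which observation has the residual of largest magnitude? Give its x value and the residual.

x = 50, r = 4

x=20: ŷ = 1.1 + 1.9·20 = 39.1; r = 36.7 − 39.1 = -2.4
x=30: ŷ = 1.1 + 1.9·30 = 58.1; r = 61.7 − 58.1 = 3.6
x=40: ŷ = 1.1 + 1.9·40 = 77.1; r = 74.5 − 77.1 = -2.6
x=50: ŷ = 1.1 + 1.9·50 = 96.1; r = 100.1 − 96.1 = 4
x=60: ŷ = 1.1 + 1.9·60 = 115.1; r = 112.5 − 115.1 = -2.6
Largest |r| is 4 at x = 50, residual 4.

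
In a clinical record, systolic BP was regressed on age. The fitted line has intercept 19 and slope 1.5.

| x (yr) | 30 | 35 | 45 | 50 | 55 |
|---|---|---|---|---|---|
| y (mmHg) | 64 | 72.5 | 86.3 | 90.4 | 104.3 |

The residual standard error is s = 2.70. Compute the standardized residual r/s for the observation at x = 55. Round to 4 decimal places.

1.0370

ŷ = 19 + 1.5·55 = 101.5
r = 104.3 − 101.5 = 2.8
r/s = 2.8 / 2.70 = 1.0370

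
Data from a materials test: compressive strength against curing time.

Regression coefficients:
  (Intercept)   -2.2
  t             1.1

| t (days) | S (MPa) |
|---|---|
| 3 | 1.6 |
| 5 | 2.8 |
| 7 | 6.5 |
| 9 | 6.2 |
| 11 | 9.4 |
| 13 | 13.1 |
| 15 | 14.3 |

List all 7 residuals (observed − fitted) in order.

t=3: Ŝ = -2.2 + 1.1·3 = 1.1; e = 1.6 − 1.1 = 0.5
t=5: Ŝ = -2.2 + 1.1·5 = 3.3; e = 2.8 − 3.3 = -0.5
t=7: Ŝ = -2.2 + 1.1·7 = 5.5; e = 6.5 − 5.5 = 1
t=9: Ŝ = -2.2 + 1.1·9 = 7.7; e = 6.2 − 7.7 = -1.5
t=11: Ŝ = -2.2 + 1.1·11 = 9.9; e = 9.4 − 9.9 = -0.5
t=13: Ŝ = -2.2 + 1.1·13 = 12.1; e = 13.1 − 12.1 = 1
t=15: Ŝ = -2.2 + 1.1·15 = 14.3; e = 14.3 − 14.3 = 0

0.5, -0.5, 1, -1.5, -0.5, 1, 0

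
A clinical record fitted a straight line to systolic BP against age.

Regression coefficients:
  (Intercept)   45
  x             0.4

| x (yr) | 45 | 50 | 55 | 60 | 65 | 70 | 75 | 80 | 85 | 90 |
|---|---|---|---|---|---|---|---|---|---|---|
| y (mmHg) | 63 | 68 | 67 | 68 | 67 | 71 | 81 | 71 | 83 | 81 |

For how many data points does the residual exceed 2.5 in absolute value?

x=45: ŷ = 45 + 0.4·45 = 63; e = 63 − 63 = 0
x=50: ŷ = 45 + 0.4·50 = 65; e = 68 − 65 = 3
x=55: ŷ = 45 + 0.4·55 = 67; e = 67 − 67 = 0
x=60: ŷ = 45 + 0.4·60 = 69; e = 68 − 69 = -1
x=65: ŷ = 45 + 0.4·65 = 71; e = 67 − 71 = -4
x=70: ŷ = 45 + 0.4·70 = 73; e = 71 − 73 = -2
x=75: ŷ = 45 + 0.4·75 = 75; e = 81 − 75 = 6
x=80: ŷ = 45 + 0.4·80 = 77; e = 71 − 77 = -6
x=85: ŷ = 45 + 0.4·85 = 79; e = 83 − 79 = 4
x=90: ŷ = 45 + 0.4·90 = 81; e = 81 − 81 = 0
|e| > 2.5: x=50 (|e|=3), x=65 (|e|=4), x=75 (|e|=6), x=80 (|e|=6), x=85 (|e|=4) → 5

5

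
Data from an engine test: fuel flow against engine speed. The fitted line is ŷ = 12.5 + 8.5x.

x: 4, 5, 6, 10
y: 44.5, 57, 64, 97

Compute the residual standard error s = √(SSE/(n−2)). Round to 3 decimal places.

x=4: ŷ = 12.5 + 8.5·4 = 46.5; e = 44.5 − 46.5 = -2
x=5: ŷ = 12.5 + 8.5·5 = 55; e = 57 − 55 = 2
x=6: ŷ = 12.5 + 8.5·6 = 63.5; e = 64 − 63.5 = 0.5
x=10: ŷ = 12.5 + 8.5·10 = 97.5; e = 97 − 97.5 = -0.5
SSE = 4 + 4 + 0.25 + 0.25 = 8.5
s = √(8.5/2) = √4.25 ≈ 2.062

s = 2.062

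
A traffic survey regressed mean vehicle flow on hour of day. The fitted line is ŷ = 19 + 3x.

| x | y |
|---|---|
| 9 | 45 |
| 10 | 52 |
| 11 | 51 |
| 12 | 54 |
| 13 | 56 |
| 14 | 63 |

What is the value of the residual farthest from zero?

x=9: ŷ = 19 + 3·9 = 46; e = 45 − 46 = -1
x=10: ŷ = 19 + 3·10 = 49; e = 52 − 49 = 3
x=11: ŷ = 19 + 3·11 = 52; e = 51 − 52 = -1
x=12: ŷ = 19 + 3·12 = 55; e = 54 − 55 = -1
x=13: ŷ = 19 + 3·13 = 58; e = 56 − 58 = -2
x=14: ŷ = 19 + 3·14 = 61; e = 63 − 61 = 2
Largest |e| is 3 at x = 10, residual 3.

e = 3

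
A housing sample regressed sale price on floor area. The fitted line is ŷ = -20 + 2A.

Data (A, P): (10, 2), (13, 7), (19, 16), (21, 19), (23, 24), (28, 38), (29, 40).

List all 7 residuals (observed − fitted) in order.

2, 1, -2, -3, -2, 2, 2

A=10: ŷ = -20 + 2·10 = 0; e = 2 − 0 = 2
A=13: ŷ = -20 + 2·13 = 6; e = 7 − 6 = 1
A=19: ŷ = -20 + 2·19 = 18; e = 16 − 18 = -2
A=21: ŷ = -20 + 2·21 = 22; e = 19 − 22 = -3
A=23: ŷ = -20 + 2·23 = 26; e = 24 − 26 = -2
A=28: ŷ = -20 + 2·28 = 36; e = 38 − 36 = 2
A=29: ŷ = -20 + 2·29 = 38; e = 40 − 38 = 2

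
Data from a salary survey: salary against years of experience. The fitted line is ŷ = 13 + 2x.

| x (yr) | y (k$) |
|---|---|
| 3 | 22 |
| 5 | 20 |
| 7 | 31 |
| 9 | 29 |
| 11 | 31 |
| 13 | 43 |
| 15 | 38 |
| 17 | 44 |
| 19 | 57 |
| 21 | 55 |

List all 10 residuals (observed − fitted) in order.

3, -3, 4, -2, -4, 4, -5, -3, 6, 0

x=3: ŷ = 13 + 2·3 = 19; r = 22 − 19 = 3
x=5: ŷ = 13 + 2·5 = 23; r = 20 − 23 = -3
x=7: ŷ = 13 + 2·7 = 27; r = 31 − 27 = 4
x=9: ŷ = 13 + 2·9 = 31; r = 29 − 31 = -2
x=11: ŷ = 13 + 2·11 = 35; r = 31 − 35 = -4
x=13: ŷ = 13 + 2·13 = 39; r = 43 − 39 = 4
x=15: ŷ = 13 + 2·15 = 43; r = 38 − 43 = -5
x=17: ŷ = 13 + 2·17 = 47; r = 44 − 47 = -3
x=19: ŷ = 13 + 2·19 = 51; r = 57 − 51 = 6
x=21: ŷ = 13 + 2·21 = 55; r = 55 − 55 = 0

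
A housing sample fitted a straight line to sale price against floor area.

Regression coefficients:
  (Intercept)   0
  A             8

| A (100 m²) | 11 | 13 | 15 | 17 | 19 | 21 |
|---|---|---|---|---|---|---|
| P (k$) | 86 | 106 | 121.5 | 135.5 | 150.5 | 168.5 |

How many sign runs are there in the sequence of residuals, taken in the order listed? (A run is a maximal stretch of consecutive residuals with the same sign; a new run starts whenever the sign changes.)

A=11: ŷ = 8·11 = 88; e = 86 − 88 = -2
A=13: ŷ = 8·13 = 104; e = 106 − 104 = 2
A=15: ŷ = 8·15 = 120; e = 121.5 − 120 = 1.5
A=17: ŷ = 8·17 = 136; e = 135.5 − 136 = -0.5
A=19: ŷ = 8·19 = 152; e = 150.5 − 152 = -1.5
A=21: ŷ = 8·21 = 168; e = 168.5 − 168 = 0.5
Signs: − + + − − +
Runs: −×1, +×2, −×2, +×1 → 4

4 runs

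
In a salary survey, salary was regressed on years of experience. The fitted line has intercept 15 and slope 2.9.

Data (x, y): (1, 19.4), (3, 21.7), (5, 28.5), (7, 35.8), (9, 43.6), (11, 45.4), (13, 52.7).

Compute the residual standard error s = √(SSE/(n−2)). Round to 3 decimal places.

s = 1.789

x=1: ŷ = 15 + 2.9·1 = 17.9; r = 19.4 − 17.9 = 1.5
x=3: ŷ = 15 + 2.9·3 = 23.7; r = 21.7 − 23.7 = -2
x=5: ŷ = 15 + 2.9·5 = 29.5; r = 28.5 − 29.5 = -1
x=7: ŷ = 15 + 2.9·7 = 35.3; r = 35.8 − 35.3 = 0.5
x=9: ŷ = 15 + 2.9·9 = 41.1; r = 43.6 − 41.1 = 2.5
x=11: ŷ = 15 + 2.9·11 = 46.9; r = 45.4 − 46.9 = -1.5
x=13: ŷ = 15 + 2.9·13 = 52.7; r = 52.7 − 52.7 = 0
SSE = 2.25 + 4 + 1 + 0.25 + 6.25 + 2.25 + 0 = 16
s = √(16/5) = √3.2 ≈ 1.789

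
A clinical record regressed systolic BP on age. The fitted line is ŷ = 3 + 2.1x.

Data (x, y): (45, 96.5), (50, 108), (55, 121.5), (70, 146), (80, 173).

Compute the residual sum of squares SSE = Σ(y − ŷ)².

SSE = 30

x=45: ŷ = 3 + 2.1·45 = 97.5; r = 96.5 − 97.5 = -1
x=50: ŷ = 3 + 2.1·50 = 108; r = 108 − 108 = 0
x=55: ŷ = 3 + 2.1·55 = 118.5; r = 121.5 − 118.5 = 3
x=70: ŷ = 3 + 2.1·70 = 150; r = 146 − 150 = -4
x=80: ŷ = 3 + 2.1·80 = 171; r = 173 − 171 = 2
SSE = 1 + 0 + 9 + 16 + 4 = 30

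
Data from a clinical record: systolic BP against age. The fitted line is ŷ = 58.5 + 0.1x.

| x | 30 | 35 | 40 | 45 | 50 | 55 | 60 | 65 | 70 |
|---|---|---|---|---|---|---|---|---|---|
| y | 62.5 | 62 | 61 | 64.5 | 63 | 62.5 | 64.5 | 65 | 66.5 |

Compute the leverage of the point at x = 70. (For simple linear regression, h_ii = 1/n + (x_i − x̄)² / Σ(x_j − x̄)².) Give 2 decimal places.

x̄ = (30 + 35 + 40 + 45 + 50 + 55 + 60 + 65 + 70)/9 = 50
Σ(x − x̄)² = 400 + 225 + 100 + 25 + 0 + 25 + 100 + 225 + 400 = 1500
h = 1/9 + (20)²/1500 = 0.111111 + 0.266667 = 0.38

h = 0.38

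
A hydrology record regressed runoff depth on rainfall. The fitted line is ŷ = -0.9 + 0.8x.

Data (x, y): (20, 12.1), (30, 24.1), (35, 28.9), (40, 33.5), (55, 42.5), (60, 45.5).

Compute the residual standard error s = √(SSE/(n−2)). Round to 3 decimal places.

s = 2.341

x=20: ŷ = -0.9 + 0.8·20 = 15.1; e = 12.1 − 15.1 = -3
x=30: ŷ = -0.9 + 0.8·30 = 23.1; e = 24.1 − 23.1 = 1
x=35: ŷ = -0.9 + 0.8·35 = 27.1; e = 28.9 − 27.1 = 1.8
x=40: ŷ = -0.9 + 0.8·40 = 31.1; e = 33.5 − 31.1 = 2.4
x=55: ŷ = -0.9 + 0.8·55 = 43.1; e = 42.5 − 43.1 = -0.6
x=60: ŷ = -0.9 + 0.8·60 = 47.1; e = 45.5 − 47.1 = -1.6
SSE = 9 + 1 + 3.24 + 5.76 + 0.36 + 2.56 = 21.92
s = √(21.92/4) = √5.48 ≈ 2.341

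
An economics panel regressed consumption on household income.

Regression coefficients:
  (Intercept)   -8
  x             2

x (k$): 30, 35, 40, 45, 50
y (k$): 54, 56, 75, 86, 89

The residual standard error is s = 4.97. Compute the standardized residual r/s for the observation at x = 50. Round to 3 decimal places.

ŷ = -8 + 2·50 = 92
r = 89 − 92 = -3
r/s = -3 / 4.97 = -0.604

-0.604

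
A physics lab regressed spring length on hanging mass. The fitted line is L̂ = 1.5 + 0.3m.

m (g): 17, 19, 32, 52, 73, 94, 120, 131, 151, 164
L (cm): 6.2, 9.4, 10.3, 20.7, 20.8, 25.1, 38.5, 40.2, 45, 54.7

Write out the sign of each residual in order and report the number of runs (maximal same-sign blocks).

m=17: L̂ = 1.5 + 0.3·17 = 6.6; e = 6.2 − 6.6 = -0.4
m=19: L̂ = 1.5 + 0.3·19 = 7.2; e = 9.4 − 7.2 = 2.2
m=32: L̂ = 1.5 + 0.3·32 = 11.1; e = 10.3 − 11.1 = -0.8
m=52: L̂ = 1.5 + 0.3·52 = 17.1; e = 20.7 − 17.1 = 3.6
m=73: L̂ = 1.5 + 0.3·73 = 23.4; e = 20.8 − 23.4 = -2.6
m=94: L̂ = 1.5 + 0.3·94 = 29.7; e = 25.1 − 29.7 = -4.6
m=120: L̂ = 1.5 + 0.3·120 = 37.5; e = 38.5 − 37.5 = 1
m=131: L̂ = 1.5 + 0.3·131 = 40.8; e = 40.2 − 40.8 = -0.6
m=151: L̂ = 1.5 + 0.3·151 = 46.8; e = 45 − 46.8 = -1.8
m=164: L̂ = 1.5 + 0.3·164 = 50.7; e = 54.7 − 50.7 = 4
Signs: − + − + − − + − − +
Runs: −×1, +×1, −×1, +×1, −×2, +×1, −×2, +×1 → 8

8 runs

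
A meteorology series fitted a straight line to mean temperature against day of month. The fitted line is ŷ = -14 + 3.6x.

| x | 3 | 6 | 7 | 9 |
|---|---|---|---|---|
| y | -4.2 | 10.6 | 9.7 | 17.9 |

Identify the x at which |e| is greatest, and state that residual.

x = 6, e = 3

x=3: ŷ = -14 + 3.6·3 = -3.2; e = -4.2 − (-3.2) = -1
x=6: ŷ = -14 + 3.6·6 = 7.6; e = 10.6 − 7.6 = 3
x=7: ŷ = -14 + 3.6·7 = 11.2; e = 9.7 − 11.2 = -1.5
x=9: ŷ = -14 + 3.6·9 = 18.4; e = 17.9 − 18.4 = -0.5
Largest |e| is 3 at x = 6, residual 3.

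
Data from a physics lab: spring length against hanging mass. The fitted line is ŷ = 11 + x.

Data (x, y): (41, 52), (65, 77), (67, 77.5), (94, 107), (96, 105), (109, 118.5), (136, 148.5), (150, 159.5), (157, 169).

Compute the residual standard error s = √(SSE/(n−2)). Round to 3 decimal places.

x=41: ŷ = 11 + 41 = 52; e = 52 − 52 = 0
x=65: ŷ = 11 + 65 = 76; e = 77 − 76 = 1
x=67: ŷ = 11 + 67 = 78; e = 77.5 − 78 = -0.5
x=94: ŷ = 11 + 94 = 105; e = 107 − 105 = 2
x=96: ŷ = 11 + 96 = 107; e = 105 − 107 = -2
x=109: ŷ = 11 + 109 = 120; e = 118.5 − 120 = -1.5
x=136: ŷ = 11 + 136 = 147; e = 148.5 − 147 = 1.5
x=150: ŷ = 11 + 150 = 161; e = 159.5 − 161 = -1.5
x=157: ŷ = 11 + 157 = 168; e = 169 − 168 = 1
SSE = 0 + 1 + 0.25 + 4 + 4 + 2.25 + 2.25 + 2.25 + 1 = 17
s = √(17/7) = √2.42857 ≈ 1.558

s = 1.558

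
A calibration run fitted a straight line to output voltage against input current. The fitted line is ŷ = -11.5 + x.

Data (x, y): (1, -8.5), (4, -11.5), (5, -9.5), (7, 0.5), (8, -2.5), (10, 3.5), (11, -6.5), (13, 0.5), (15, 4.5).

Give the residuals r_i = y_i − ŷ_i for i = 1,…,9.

2, -4, -3, 5, 1, 5, -6, -1, 1

x=1: ŷ = -11.5 + 1 = -10.5; r = -8.5 − (-10.5) = 2
x=4: ŷ = -11.5 + 4 = -7.5; r = -11.5 − (-7.5) = -4
x=5: ŷ = -11.5 + 5 = -6.5; r = -9.5 − (-6.5) = -3
x=7: ŷ = -11.5 + 7 = -4.5; r = 0.5 − (-4.5) = 5
x=8: ŷ = -11.5 + 8 = -3.5; r = -2.5 − (-3.5) = 1
x=10: ŷ = -11.5 + 10 = -1.5; r = 3.5 − (-1.5) = 5
x=11: ŷ = -11.5 + 11 = -0.5; r = -6.5 − (-0.5) = -6
x=13: ŷ = -11.5 + 13 = 1.5; r = 0.5 − 1.5 = -1
x=15: ŷ = -11.5 + 15 = 3.5; r = 4.5 − 3.5 = 1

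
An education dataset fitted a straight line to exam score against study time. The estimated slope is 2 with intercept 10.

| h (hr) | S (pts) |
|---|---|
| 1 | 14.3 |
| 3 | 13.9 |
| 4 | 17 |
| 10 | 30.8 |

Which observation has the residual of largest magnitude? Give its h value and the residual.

h = 1, r = 2.3

h=1: ŷ = 10 + 2·1 = 12; r = 14.3 − 12 = 2.3
h=3: ŷ = 10 + 2·3 = 16; r = 13.9 − 16 = -2.1
h=4: ŷ = 10 + 2·4 = 18; r = 17 − 18 = -1
h=10: ŷ = 10 + 2·10 = 30; r = 30.8 − 30 = 0.8
Largest |r| is 2.3 at h = 1, residual 2.3.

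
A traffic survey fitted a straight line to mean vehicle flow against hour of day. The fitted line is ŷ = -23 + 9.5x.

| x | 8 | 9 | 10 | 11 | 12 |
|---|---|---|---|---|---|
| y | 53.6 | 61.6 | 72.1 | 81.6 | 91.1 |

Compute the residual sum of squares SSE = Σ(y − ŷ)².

SSE = 1.2

x=8: ŷ = -23 + 9.5·8 = 53; r = 53.6 − 53 = 0.6
x=9: ŷ = -23 + 9.5·9 = 62.5; r = 61.6 − 62.5 = -0.9
x=10: ŷ = -23 + 9.5·10 = 72; r = 72.1 − 72 = 0.1
x=11: ŷ = -23 + 9.5·11 = 81.5; r = 81.6 − 81.5 = 0.1
x=12: ŷ = -23 + 9.5·12 = 91; r = 91.1 − 91 = 0.1
SSE = 0.36 + 0.81 + 0.01 + 0.01 + 0.01 = 1.2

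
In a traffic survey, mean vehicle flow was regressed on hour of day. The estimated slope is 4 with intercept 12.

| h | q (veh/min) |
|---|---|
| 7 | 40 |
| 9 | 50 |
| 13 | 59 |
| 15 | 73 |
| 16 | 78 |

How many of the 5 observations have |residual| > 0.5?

4

h=7: q̂ = 12 + 4·7 = 40; r = 40 − 40 = 0
h=9: q̂ = 12 + 4·9 = 48; r = 50 − 48 = 2
h=13: q̂ = 12 + 4·13 = 64; r = 59 − 64 = -5
h=15: q̂ = 12 + 4·15 = 72; r = 73 − 72 = 1
h=16: q̂ = 12 + 4·16 = 76; r = 78 − 76 = 2
|r| > 0.5: h=9 (|r|=2), h=13 (|r|=5), h=15 (|r|=1), h=16 (|r|=2) → 4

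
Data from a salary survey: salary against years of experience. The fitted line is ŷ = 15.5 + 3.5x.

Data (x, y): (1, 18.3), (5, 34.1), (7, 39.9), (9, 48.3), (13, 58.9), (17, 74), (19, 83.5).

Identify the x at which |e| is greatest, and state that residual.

x=1: ŷ = 15.5 + 3.5·1 = 19; e = 18.3 − 19 = -0.7
x=5: ŷ = 15.5 + 3.5·5 = 33; e = 34.1 − 33 = 1.1
x=7: ŷ = 15.5 + 3.5·7 = 40; e = 39.9 − 40 = -0.1
x=9: ŷ = 15.5 + 3.5·9 = 47; e = 48.3 − 47 = 1.3
x=13: ŷ = 15.5 + 3.5·13 = 61; e = 58.9 − 61 = -2.1
x=17: ŷ = 15.5 + 3.5·17 = 75; e = 74 − 75 = -1
x=19: ŷ = 15.5 + 3.5·19 = 82; e = 83.5 − 82 = 1.5
Largest |e| is 2.1 at x = 13, residual -2.1.

x = 13, e = -2.1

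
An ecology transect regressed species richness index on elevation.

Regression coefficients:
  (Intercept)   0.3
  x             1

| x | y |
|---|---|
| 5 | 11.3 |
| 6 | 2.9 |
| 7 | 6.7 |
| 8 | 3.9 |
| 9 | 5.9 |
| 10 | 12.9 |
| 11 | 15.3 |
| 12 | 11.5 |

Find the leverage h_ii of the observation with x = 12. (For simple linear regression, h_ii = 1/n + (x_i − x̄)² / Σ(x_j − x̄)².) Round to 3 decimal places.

x̄ = (5 + 6 + 7 + 8 + 9 + 10 + 11 + 12)/8 = 8.5
Σ(x − x̄)² = 12.25 + 6.25 + 2.25 + 0.25 + 0.25 + 2.25 + 6.25 + 12.25 = 42
h = 1/8 + (3.5)²/42 = 0.125 + 0.291667 = 0.417

h = 0.417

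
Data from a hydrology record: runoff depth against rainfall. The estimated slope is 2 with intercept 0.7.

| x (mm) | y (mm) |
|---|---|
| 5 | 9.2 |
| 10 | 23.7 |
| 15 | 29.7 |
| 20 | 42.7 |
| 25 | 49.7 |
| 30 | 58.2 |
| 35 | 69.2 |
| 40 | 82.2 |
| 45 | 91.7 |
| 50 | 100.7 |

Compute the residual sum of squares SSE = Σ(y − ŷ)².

x=5: ŷ = 0.7 + 2·5 = 10.7; e = 9.2 − 10.7 = -1.5
x=10: ŷ = 0.7 + 2·10 = 20.7; e = 23.7 − 20.7 = 3
x=15: ŷ = 0.7 + 2·15 = 30.7; e = 29.7 − 30.7 = -1
x=20: ŷ = 0.7 + 2·20 = 40.7; e = 42.7 − 40.7 = 2
x=25: ŷ = 0.7 + 2·25 = 50.7; e = 49.7 − 50.7 = -1
x=30: ŷ = 0.7 + 2·30 = 60.7; e = 58.2 − 60.7 = -2.5
x=35: ŷ = 0.7 + 2·35 = 70.7; e = 69.2 − 70.7 = -1.5
x=40: ŷ = 0.7 + 2·40 = 80.7; e = 82.2 − 80.7 = 1.5
x=45: ŷ = 0.7 + 2·45 = 90.7; e = 91.7 − 90.7 = 1
x=50: ŷ = 0.7 + 2·50 = 100.7; e = 100.7 − 100.7 = 0
SSE = 2.25 + 9 + 1 + 4 + 1 + 6.25 + 2.25 + 2.25 + 1 + 0 = 29

SSE = 29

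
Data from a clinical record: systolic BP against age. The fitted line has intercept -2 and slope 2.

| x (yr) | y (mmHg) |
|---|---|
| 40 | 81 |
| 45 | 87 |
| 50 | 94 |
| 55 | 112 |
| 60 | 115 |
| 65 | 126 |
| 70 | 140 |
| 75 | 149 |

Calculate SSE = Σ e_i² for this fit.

x=40: ŷ = -2 + 2·40 = 78; e = 81 − 78 = 3
x=45: ŷ = -2 + 2·45 = 88; e = 87 − 88 = -1
x=50: ŷ = -2 + 2·50 = 98; e = 94 − 98 = -4
x=55: ŷ = -2 + 2·55 = 108; e = 112 − 108 = 4
x=60: ŷ = -2 + 2·60 = 118; e = 115 − 118 = -3
x=65: ŷ = -2 + 2·65 = 128; e = 126 − 128 = -2
x=70: ŷ = -2 + 2·70 = 138; e = 140 − 138 = 2
x=75: ŷ = -2 + 2·75 = 148; e = 149 − 148 = 1
SSE = 9 + 1 + 16 + 16 + 9 + 4 + 4 + 1 = 60

SSE = 60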